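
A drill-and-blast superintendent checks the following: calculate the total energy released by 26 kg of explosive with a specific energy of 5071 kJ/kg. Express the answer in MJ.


131.846 MJ

Energy = mass * specific_energy / 1000
= 26 * 5071 / 1000
= 131846 / 1000
= 131.846 MJ


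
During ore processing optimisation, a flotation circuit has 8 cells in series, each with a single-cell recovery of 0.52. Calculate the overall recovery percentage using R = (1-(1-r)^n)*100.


Complement of single-cell recovery:
1 - r = 1 - 0.52 = 0.48
Raise to power n:
(1 - r)^8 = 0.48^8 = 0.002817928043
Overall recovery:
R = (1 - 0.002817928043) * 100
= 99.7182%

99.7182%


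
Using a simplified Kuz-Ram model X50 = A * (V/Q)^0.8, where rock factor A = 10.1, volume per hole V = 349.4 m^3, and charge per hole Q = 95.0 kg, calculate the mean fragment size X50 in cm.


28.6286 cm

Compute V/Q:
V/Q = 349.4 / 95.0 = 3.677894737
Raise to the power 0.8:
(V/Q)^0.8 = 3.677894737^0.8 = 2.834519417
Multiply by A:
X50 = 10.1 * 2.834519417
= 28.6286 cm


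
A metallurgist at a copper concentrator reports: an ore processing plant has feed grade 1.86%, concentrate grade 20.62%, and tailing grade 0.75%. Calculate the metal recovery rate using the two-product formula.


61.93%

Using the two-product formula:
R = 100 * c * (f - t) / (f * (c - t))
Numerator = 100 * 20.62 * (1.86 - 0.75)
= 100 * 20.62 * 1.11
= 2288.82
Denominator = 1.86 * (20.62 - 0.75)
= 1.86 * 19.87
= 36.9582
R = 2288.82 / 36.9582
= 61.93%


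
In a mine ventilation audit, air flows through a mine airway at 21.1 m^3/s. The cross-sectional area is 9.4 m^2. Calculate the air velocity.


Velocity = flow rate / cross-sectional area
= 21.1 / 9.4
= 2.2447 m/s

2.2447 m/s


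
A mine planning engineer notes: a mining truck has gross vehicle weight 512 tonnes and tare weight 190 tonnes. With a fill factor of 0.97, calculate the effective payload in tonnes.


Maximum payload = gross - tare
= 512 - 190 = 322 tonnes
Effective payload = max payload * fill factor
= 322 * 0.97
= 312.34 tonnes

312.34 tonnes


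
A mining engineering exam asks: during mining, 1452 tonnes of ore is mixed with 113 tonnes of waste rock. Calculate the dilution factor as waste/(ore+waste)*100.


7.2204%

Total material = ore + waste
= 1452 + 113 = 1565 tonnes
Dilution = waste / total * 100
= 113 / 1565 * 100
= 0.07220447284 * 100
= 7.2204%


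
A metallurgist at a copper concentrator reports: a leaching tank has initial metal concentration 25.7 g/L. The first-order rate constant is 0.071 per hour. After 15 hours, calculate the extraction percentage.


65.5272%

Compute the exponent:
-k * t = -0.071 * 15 = -1.065
Remaining concentration:
C = 25.7 * exp(-1.065)
= 25.7 * 0.3447278548
= 8.859505868 g/L
Extracted = 25.7 - 8.859505868 = 16.84049413 g/L
Extraction % = 16.84049413 / 25.7 * 100
= 65.5272%


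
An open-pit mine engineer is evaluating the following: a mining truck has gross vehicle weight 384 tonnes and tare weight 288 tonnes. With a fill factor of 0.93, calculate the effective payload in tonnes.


89.28 tonnes

Maximum payload = gross - tare
= 384 - 288 = 96 tonnes
Effective payload = max payload * fill factor
= 96 * 0.93
= 89.28 tonnes


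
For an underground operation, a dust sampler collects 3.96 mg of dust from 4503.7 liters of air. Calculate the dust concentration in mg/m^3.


0.8793 mg/m^3

Convert liters to m^3: 1 m^3 = 1000 L
Concentration = mass / volume * 1000
= 3.96 / 4503.7 * 1000
= 0.0008792770389 * 1000
= 0.8793 mg/m^3


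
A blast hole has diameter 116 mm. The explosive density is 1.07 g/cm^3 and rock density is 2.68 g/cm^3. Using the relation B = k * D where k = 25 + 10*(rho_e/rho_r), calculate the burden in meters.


First, compute k:
rho_e / rho_r = 1.07 / 2.68 = 0.3992537313
k = 25 + 10 * 0.3992537313 = 28.99253731
Then, compute burden:
B = k * D / 1000 = 28.99253731 * 116 / 1000
= 3363.134328 / 1000
= 3.3631 m

3.3631 m


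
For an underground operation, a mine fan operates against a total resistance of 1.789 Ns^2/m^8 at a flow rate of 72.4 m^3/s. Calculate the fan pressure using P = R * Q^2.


Compute Q^2:
Q^2 = 72.4^2 = 5241.76
Compute pressure:
P = R * Q^2 = 1.789 * 5241.76
= 9377.5086 Pa

9377.5086 Pa


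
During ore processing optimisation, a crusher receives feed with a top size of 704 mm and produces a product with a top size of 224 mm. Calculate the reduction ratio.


3.1429

Reduction ratio = feed size / product size
= 704 / 224
= 3.1429


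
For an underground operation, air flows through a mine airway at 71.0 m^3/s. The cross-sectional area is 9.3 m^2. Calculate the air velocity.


Velocity = flow rate / cross-sectional area
= 71.0 / 9.3
= 7.6344 m/s

7.6344 m/s


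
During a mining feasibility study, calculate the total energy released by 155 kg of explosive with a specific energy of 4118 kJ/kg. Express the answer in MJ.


638.29 MJ

Energy = mass * specific_energy / 1000
= 155 * 4118 / 1000
= 638290 / 1000
= 638.29 MJ


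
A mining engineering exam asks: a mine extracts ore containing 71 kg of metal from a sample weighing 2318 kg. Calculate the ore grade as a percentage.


Ore grade = (metal mass / ore mass) * 100
= (71 / 2318) * 100
= 0.03062985332 * 100
= 3.063%

3.063%


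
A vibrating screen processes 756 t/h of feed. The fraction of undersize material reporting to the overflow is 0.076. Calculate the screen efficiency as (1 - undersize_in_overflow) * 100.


Screen efficiency = (1 - fraction of undersize in overflow) * 100
= (1 - 0.076) * 100
= 0.924 * 100
= 92.4%

92.4%


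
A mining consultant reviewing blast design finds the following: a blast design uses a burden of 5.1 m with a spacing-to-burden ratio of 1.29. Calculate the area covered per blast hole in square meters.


First, find the spacing:
Spacing = burden * ratio = 5.1 * 1.29
= 6.579 m
Then, calculate the area:
Area = burden * spacing = 5.1 * 6.579
= 33.5529 m^2

33.5529 m^2


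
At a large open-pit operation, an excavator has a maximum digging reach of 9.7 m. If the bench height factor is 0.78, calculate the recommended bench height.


Bench height = reach * factor
= 9.7 * 0.78
= 7.566 m

7.566 m


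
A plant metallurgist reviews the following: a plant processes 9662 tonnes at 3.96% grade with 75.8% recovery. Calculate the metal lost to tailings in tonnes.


Total metal in feed:
= 9662 * 3.96 / 100 = 382.6152 tonnes
Metal recovered:
= 382.6152 * 75.8 / 100 = 290.0223216 tonnes
Metal lost to tailings:
= 382.6152 - 290.0223216
= 92.5929 tonnes

92.5929 tonnes


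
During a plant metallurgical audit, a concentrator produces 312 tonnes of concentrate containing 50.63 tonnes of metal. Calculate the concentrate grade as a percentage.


16.2276%

Grade = (metal in concentrate / concentrate mass) * 100
= (50.63 / 312) * 100
= 0.162275641 * 100
= 16.2276%


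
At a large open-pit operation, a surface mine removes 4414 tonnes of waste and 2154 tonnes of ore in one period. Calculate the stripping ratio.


2.0492

Stripping ratio = waste tonnage / ore tonnage
= 4414 / 2154
= 2.0492


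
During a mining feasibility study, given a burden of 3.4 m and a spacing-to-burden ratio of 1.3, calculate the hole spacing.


4.42 m

Spacing = burden * ratio
= 3.4 * 1.3
= 4.42 m


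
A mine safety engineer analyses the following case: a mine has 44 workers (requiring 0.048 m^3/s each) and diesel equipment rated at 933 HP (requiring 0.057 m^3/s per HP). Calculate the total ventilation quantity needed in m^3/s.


55.293 m^3/s

Airflow for workers:
Q_people = 44 * 0.048 = 2.112 m^3/s
Airflow for diesel equipment:
Q_diesel = 933 * 0.057 = 53.181 m^3/s
Total ventilation:
Q_total = 2.112 + 53.181
= 55.293 m^3/s


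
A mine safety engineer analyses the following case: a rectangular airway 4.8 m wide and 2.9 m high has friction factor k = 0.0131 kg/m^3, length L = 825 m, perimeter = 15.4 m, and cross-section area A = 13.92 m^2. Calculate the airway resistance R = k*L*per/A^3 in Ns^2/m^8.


Compute the numerator:
k * L * per = 0.0131 * 825 * 15.4
= 166.4355
Compute the denominator:
A^3 = 13.92^3 = 2697.228288
Resistance:
R = 166.4355 / 2697.228288
= 0.0617 Ns^2/m^8

0.0617 Ns^2/m^8


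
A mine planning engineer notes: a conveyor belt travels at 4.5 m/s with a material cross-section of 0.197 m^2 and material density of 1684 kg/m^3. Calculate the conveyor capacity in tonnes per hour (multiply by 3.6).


5374.3176 t/h

Volumetric flow = speed * area
= 4.5 * 0.197 = 0.8865 m^3/s
Mass flow = volumetric * density
= 0.8865 * 1684 = 1492.866 kg/s
Convert to t/h: multiply by 3.6
Capacity = 1492.866 * 3.6
= 5374.3176 t/h


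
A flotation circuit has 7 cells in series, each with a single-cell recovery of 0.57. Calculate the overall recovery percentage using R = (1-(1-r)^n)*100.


99.7282%

Complement of single-cell recovery:
1 - r = 1 - 0.57 = 0.43
Raise to power n:
(1 - r)^7 = 0.43^7 = 0.002718186111
Overall recovery:
R = (1 - 0.002718186111) * 100
= 99.7282%


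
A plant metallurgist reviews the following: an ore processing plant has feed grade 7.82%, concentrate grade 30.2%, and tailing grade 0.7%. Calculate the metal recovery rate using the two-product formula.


Using the two-product formula:
R = 100 * c * (f - t) / (f * (c - t))
Numerator = 100 * 30.2 * (7.82 - 0.7)
= 100 * 30.2 * 7.12
= 21502.4
Denominator = 7.82 * (30.2 - 0.7)
= 7.82 * 29.5
= 230.69
R = 21502.4 / 230.69
= 93.2091%

93.2091%


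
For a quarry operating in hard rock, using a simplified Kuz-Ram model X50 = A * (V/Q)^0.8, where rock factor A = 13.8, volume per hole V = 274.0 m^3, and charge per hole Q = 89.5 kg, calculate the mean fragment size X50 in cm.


Compute V/Q:
V/Q = 274.0 / 89.5 = 3.061452514
Raise to the power 0.8:
(V/Q)^0.8 = 3.061452514^0.8 = 2.44760889
Multiply by A:
X50 = 13.8 * 2.44760889
= 33.777 cm

33.777 cm


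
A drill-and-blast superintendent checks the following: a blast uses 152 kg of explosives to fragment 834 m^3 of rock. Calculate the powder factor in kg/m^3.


0.1823 kg/m^3

Powder factor = explosive mass / rock volume
= 152 / 834
= 0.1823 kg/m^3


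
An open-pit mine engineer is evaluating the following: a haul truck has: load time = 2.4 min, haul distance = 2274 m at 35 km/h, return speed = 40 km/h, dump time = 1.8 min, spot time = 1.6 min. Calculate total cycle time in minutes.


13.1093 min

Convert haul speed to m/min: 35 * 1000/60 = 583.3333333 m/min
Haul time = 2274 / 583.3333333 = 3.898285714 min
Convert return speed to m/min: 40 * 1000/60 = 666.6666667 m/min
Return time = 2274 / 666.6666667 = 3.411 min
Total cycle time:
= 2.4 + 3.898285714 + 1.8 + 3.411 + 1.6
= 13.1093 min


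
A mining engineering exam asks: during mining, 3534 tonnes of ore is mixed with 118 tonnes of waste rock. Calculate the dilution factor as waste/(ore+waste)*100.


3.2311%

Total material = ore + waste
= 3534 + 118 = 3652 tonnes
Dilution = waste / total * 100
= 118 / 3652 * 100
= 0.03231106243 * 100
= 3.2311%


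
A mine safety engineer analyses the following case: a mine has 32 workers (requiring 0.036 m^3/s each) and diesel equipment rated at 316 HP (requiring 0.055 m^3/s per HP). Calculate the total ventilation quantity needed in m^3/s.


Airflow for workers:
Q_people = 32 * 0.036 = 1.152 m^3/s
Airflow for diesel equipment:
Q_diesel = 316 * 0.055 = 17.38 m^3/s
Total ventilation:
Q_total = 1.152 + 17.38
= 18.532 m^3/s

18.532 m^3/s


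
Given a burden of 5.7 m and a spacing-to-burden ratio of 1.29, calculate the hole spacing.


Spacing = burden * ratio
= 5.7 * 1.29
= 7.353 m

7.353 m


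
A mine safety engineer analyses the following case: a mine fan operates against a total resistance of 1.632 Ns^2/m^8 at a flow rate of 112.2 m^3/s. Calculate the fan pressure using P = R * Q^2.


Compute Q^2:
Q^2 = 112.2^2 = 12588.84
Compute pressure:
P = R * Q^2 = 1.632 * 12588.84
= 20544.9869 Pa

20544.9869 Pa


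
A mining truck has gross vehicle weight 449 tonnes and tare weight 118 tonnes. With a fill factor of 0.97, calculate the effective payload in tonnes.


Maximum payload = gross - tare
= 449 - 118 = 331 tonnes
Effective payload = max payload * fill factor
= 331 * 0.97
= 321.07 tonnes

321.07 tonnes


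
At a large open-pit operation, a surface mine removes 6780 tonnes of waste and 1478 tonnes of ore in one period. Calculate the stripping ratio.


Stripping ratio = waste tonnage / ore tonnage
= 6780 / 1478
= 4.5873

4.5873


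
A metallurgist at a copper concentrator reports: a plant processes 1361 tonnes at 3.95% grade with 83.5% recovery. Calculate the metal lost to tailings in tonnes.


Total metal in feed:
= 1361 * 3.95 / 100 = 53.7595 tonnes
Metal recovered:
= 53.7595 * 83.5 / 100 = 44.8891825 tonnes
Metal lost to tailings:
= 53.7595 - 44.8891825
= 8.8703 tonnes

8.8703 tonnes


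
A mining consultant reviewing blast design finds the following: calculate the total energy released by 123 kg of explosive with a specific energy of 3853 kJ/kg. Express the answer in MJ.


Energy = mass * specific_energy / 1000
= 123 * 3853 / 1000
= 473919 / 1000
= 473.919 MJ

473.919 MJ


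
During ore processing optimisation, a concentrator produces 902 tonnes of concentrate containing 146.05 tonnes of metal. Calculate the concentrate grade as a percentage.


16.1918%

Grade = (metal in concentrate / concentrate mass) * 100
= (146.05 / 902) * 100
= 0.1619179601 * 100
= 16.1918%


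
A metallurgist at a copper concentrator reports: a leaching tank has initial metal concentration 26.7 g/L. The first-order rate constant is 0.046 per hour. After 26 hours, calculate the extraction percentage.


Compute the exponent:
-k * t = -0.046 * 26 = -1.196
Remaining concentration:
C = 26.7 * exp(-1.196)
= 26.7 * 0.3024014015
= 8.074117421 g/L
Extracted = 26.7 - 8.074117421 = 18.62588258 g/L
Extraction % = 18.62588258 / 26.7 * 100
= 69.7599%

69.7599%


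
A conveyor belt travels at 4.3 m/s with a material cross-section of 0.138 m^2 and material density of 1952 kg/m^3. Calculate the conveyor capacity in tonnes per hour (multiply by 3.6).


Volumetric flow = speed * area
= 4.3 * 0.138 = 0.5934 m^3/s
Mass flow = volumetric * density
= 0.5934 * 1952 = 1158.3168 kg/s
Convert to t/h: multiply by 3.6
Capacity = 1158.3168 * 3.6
= 4169.9405 t/h

4169.9405 t/h


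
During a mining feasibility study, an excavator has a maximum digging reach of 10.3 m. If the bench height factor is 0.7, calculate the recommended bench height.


7.21 m

Bench height = reach * factor
= 10.3 * 0.7
= 7.21 m


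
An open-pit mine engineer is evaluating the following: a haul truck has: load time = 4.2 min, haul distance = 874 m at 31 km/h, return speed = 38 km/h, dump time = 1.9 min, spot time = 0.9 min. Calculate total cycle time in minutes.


Convert haul speed to m/min: 31 * 1000/60 = 516.6666667 m/min
Haul time = 874 / 516.6666667 = 1.691612903 min
Convert return speed to m/min: 38 * 1000/60 = 633.3333333 m/min
Return time = 874 / 633.3333333 = 1.38 min
Total cycle time:
= 4.2 + 1.691612903 + 1.9 + 1.38 + 0.9
= 10.0716 min

10.0716 min


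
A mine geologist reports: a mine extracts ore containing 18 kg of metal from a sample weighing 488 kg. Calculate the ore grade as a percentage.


Ore grade = (metal mass / ore mass) * 100
= (18 / 488) * 100
= 0.0368852459 * 100
= 3.6885%

3.6885%


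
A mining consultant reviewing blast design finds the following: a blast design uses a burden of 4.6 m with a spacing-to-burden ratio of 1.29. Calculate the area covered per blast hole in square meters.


27.2964 m^2

First, find the spacing:
Spacing = burden * ratio = 4.6 * 1.29
= 5.934 m
Then, calculate the area:
Area = burden * spacing = 4.6 * 5.934
= 27.2964 m^2


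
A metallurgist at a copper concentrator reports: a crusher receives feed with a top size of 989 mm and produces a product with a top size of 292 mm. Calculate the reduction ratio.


Reduction ratio = feed size / product size
= 989 / 292
= 3.387

3.387


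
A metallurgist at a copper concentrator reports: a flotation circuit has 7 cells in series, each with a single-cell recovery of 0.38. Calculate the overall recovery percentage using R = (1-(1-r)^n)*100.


Complement of single-cell recovery:
1 - r = 1 - 0.38 = 0.62
Raise to power n:
(1 - r)^7 = 0.62^7 = 0.03521614606
Overall recovery:
R = (1 - 0.03521614606) * 100
= 96.4784%

96.4784%


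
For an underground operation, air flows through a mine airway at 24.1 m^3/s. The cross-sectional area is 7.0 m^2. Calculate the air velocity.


3.4429 m/s

Velocity = flow rate / cross-sectional area
= 24.1 / 7.0
= 3.4429 m/s


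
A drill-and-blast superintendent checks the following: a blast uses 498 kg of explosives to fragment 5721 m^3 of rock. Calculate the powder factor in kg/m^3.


Powder factor = explosive mass / rock volume
= 498 / 5721
= 0.087 kg/m^3

0.087 kg/m^3


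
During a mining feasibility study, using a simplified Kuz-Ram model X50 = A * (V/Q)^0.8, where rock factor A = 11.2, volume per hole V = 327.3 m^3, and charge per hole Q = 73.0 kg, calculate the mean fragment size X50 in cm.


37.1977 cm

Compute V/Q:
V/Q = 327.3 / 73.0 = 4.483561644
Raise to the power 0.8:
(V/Q)^0.8 = 4.483561644^0.8 = 3.321226666
Multiply by A:
X50 = 11.2 * 3.321226666
= 37.1977 cm


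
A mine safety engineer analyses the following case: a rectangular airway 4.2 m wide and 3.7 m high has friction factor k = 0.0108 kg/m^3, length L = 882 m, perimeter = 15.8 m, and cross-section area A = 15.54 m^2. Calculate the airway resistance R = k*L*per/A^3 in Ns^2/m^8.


Compute the numerator:
k * L * per = 0.0108 * 882 * 15.8
= 150.50448
Compute the denominator:
A^3 = 15.54^3 = 3752.779464
Resistance:
R = 150.50448 / 3752.779464
= 0.0401 Ns^2/m^8

0.0401 Ns^2/m^8


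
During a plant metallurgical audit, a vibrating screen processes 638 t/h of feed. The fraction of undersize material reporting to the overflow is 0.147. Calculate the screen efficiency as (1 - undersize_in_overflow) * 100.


85.3%

Screen efficiency = (1 - fraction of undersize in overflow) * 100
= (1 - 0.147) * 100
= 0.853 * 100
= 85.3%


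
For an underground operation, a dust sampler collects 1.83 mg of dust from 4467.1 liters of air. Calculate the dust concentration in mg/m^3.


Convert liters to m^3: 1 m^3 = 1000 L
Concentration = mass / volume * 1000
= 1.83 / 4467.1 * 1000
= 0.0004096617492 * 1000
= 0.4097 mg/m^3

0.4097 mg/m^3


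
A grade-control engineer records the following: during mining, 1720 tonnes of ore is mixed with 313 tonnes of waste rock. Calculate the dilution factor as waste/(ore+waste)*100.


Total material = ore + waste
= 1720 + 313 = 2033 tonnes
Dilution = waste / total * 100
= 313 / 2033 * 100
= 0.1539596655 * 100
= 15.396%

15.396%


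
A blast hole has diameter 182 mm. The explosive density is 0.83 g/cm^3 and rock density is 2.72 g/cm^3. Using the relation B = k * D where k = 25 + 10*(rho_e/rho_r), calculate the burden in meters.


First, compute k:
rho_e / rho_r = 0.83 / 2.72 = 0.3051470588
k = 25 + 10 * 0.3051470588 = 28.05147059
Then, compute burden:
B = k * D / 1000 = 28.05147059 * 182 / 1000
= 5105.367647 / 1000
= 5.1054 m

5.1054 m


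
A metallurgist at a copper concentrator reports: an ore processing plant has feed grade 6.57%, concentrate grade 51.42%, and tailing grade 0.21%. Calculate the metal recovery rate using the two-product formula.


Using the two-product formula:
R = 100 * c * (f - t) / (f * (c - t))
Numerator = 100 * 51.42 * (6.57 - 0.21)
= 100 * 51.42 * 6.36
= 32703.12
Denominator = 6.57 * (51.42 - 0.21)
= 6.57 * 51.21
= 336.4497
R = 32703.12 / 336.4497
= 97.2006%

97.2006%


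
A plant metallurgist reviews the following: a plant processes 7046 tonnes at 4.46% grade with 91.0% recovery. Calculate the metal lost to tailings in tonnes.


28.2826 tonnes

Total metal in feed:
= 7046 * 4.46 / 100 = 314.2516 tonnes
Metal recovered:
= 314.2516 * 91.0 / 100 = 285.968956 tonnes
Metal lost to tailings:
= 314.2516 - 285.968956
= 28.2826 tonnes


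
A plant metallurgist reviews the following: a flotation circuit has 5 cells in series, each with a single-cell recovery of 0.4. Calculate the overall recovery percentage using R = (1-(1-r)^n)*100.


Complement of single-cell recovery:
1 - r = 1 - 0.4 = 0.6
Raise to power n:
(1 - r)^5 = 0.6^5 = 0.07776
Overall recovery:
R = (1 - 0.07776) * 100
= 92.224%

92.224%


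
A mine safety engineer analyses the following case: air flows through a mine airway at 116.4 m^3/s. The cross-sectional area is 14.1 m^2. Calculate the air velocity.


Velocity = flow rate / cross-sectional area
= 116.4 / 14.1
= 8.2553 m/s

8.2553 m/s


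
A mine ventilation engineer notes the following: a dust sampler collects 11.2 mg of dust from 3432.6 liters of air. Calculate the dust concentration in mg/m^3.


3.2628 mg/m^3

Convert liters to m^3: 1 m^3 = 1000 L
Concentration = mass / volume * 1000
= 11.2 / 3432.6 * 1000
= 0.003262832838 * 1000
= 3.2628 mg/m^3


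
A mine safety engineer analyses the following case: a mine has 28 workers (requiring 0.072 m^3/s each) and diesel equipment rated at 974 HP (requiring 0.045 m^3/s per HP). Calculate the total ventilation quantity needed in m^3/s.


Airflow for workers:
Q_people = 28 * 0.072 = 2.016 m^3/s
Airflow for diesel equipment:
Q_diesel = 974 * 0.045 = 43.83 m^3/s
Total ventilation:
Q_total = 2.016 + 43.83
= 45.846 m^3/s

45.846 m^3/s


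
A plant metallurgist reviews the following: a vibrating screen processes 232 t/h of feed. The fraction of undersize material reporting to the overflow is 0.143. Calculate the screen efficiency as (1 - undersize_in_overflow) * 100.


85.7%

Screen efficiency = (1 - fraction of undersize in overflow) * 100
= (1 - 0.143) * 100
= 0.857 * 100
= 85.7%


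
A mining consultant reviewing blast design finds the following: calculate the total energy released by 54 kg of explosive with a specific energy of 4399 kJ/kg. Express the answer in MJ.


Energy = mass * specific_energy / 1000
= 54 * 4399 / 1000
= 237546 / 1000
= 237.546 MJ

237.546 MJ


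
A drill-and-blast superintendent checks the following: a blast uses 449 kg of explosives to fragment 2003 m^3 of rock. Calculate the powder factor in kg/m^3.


0.2242 kg/m^3

Powder factor = explosive mass / rock volume
= 449 / 2003
= 0.2242 kg/m^3


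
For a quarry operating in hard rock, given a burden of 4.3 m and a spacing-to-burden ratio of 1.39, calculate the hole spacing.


5.977 m

Spacing = burden * ratio
= 4.3 * 1.39
= 5.977 m


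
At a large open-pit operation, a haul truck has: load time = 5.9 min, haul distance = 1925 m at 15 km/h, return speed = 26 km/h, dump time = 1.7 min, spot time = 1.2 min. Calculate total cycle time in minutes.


Convert haul speed to m/min: 15 * 1000/60 = 250 m/min
Haul time = 1925 / 250 = 7.7 min
Convert return speed to m/min: 26 * 1000/60 = 433.3333333 m/min
Return time = 1925 / 433.3333333 = 4.442307692 min
Total cycle time:
= 5.9 + 7.7 + 1.7 + 4.442307692 + 1.2
= 20.9423 min

20.9423 min


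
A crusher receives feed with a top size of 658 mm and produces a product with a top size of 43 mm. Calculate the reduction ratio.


Reduction ratio = feed size / product size
= 658 / 43
= 15.3023

15.3023


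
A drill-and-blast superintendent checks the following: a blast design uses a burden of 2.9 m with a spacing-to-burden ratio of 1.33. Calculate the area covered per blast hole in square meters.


11.1853 m^2

First, find the spacing:
Spacing = burden * ratio = 2.9 * 1.33
= 3.857 m
Then, calculate the area:
Area = burden * spacing = 2.9 * 3.857
= 11.1853 m^2


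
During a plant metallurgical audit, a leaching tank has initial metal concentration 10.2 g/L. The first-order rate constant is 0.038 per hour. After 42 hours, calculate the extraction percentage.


Compute the exponent:
-k * t = -0.038 * 42 = -1.596
Remaining concentration:
C = 10.2 * exp(-1.596)
= 10.2 * 0.2027057214
= 2.067598358 g/L
Extracted = 10.2 - 2.067598358 = 8.132401642 g/L
Extraction % = 8.132401642 / 10.2 * 100
= 79.7294%

79.7294%


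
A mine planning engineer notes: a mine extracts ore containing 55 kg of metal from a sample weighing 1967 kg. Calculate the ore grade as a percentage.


2.7961%

Ore grade = (metal mass / ore mass) * 100
= (55 / 1967) * 100
= 0.02796136248 * 100
= 2.7961%


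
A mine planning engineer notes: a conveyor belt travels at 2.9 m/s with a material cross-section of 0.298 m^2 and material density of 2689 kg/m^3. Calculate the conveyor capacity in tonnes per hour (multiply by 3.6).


8365.8017 t/h

Volumetric flow = speed * area
= 2.9 * 0.298 = 0.8642 m^3/s
Mass flow = volumetric * density
= 0.8642 * 2689 = 2323.8338 kg/s
Convert to t/h: multiply by 3.6
Capacity = 2323.8338 * 3.6
= 8365.8017 t/h


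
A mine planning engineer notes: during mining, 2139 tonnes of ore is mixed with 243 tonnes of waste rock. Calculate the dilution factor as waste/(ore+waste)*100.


Total material = ore + waste
= 2139 + 243 = 2382 tonnes
Dilution = waste / total * 100
= 243 / 2382 * 100
= 0.1020151134 * 100
= 10.2015%

10.2015%


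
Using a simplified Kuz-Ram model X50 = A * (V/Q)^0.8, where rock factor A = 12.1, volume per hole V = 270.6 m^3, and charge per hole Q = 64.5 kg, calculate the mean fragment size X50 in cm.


38.1066 cm

Compute V/Q:
V/Q = 270.6 / 64.5 = 4.195348837
Raise to the power 0.8:
(V/Q)^0.8 = 4.195348837^0.8 = 3.14930311
Multiply by A:
X50 = 12.1 * 3.14930311
= 38.1066 cm


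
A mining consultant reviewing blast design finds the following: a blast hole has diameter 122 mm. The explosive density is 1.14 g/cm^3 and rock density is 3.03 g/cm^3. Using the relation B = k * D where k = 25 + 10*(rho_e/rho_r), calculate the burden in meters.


First, compute k:
rho_e / rho_r = 1.14 / 3.03 = 0.3762376238
k = 25 + 10 * 0.3762376238 = 28.76237624
Then, compute burden:
B = k * D / 1000 = 28.76237624 * 122 / 1000
= 3509.009901 / 1000
= 3.509 m

3.509 m


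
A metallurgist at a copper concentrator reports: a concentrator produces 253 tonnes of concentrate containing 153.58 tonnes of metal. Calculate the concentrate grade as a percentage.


60.7036%

Grade = (metal in concentrate / concentrate mass) * 100
= (153.58 / 253) * 100
= 0.6070355731 * 100
= 60.7036%


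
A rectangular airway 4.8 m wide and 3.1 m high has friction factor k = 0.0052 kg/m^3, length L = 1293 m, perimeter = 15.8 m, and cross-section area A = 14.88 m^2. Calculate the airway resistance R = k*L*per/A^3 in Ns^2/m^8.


Compute the numerator:
k * L * per = 0.0052 * 1293 * 15.8
= 106.23288
Compute the denominator:
A^3 = 14.88^3 = 3294.646272
Resistance:
R = 106.23288 / 3294.646272
= 0.0322 Ns^2/m^8

0.0322 Ns^2/m^8


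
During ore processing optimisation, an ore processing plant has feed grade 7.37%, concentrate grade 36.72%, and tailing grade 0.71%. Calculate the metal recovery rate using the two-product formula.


92.1481%

Using the two-product formula:
R = 100 * c * (f - t) / (f * (c - t))
Numerator = 100 * 36.72 * (7.37 - 0.71)
= 100 * 36.72 * 6.66
= 24455.52
Denominator = 7.37 * (36.72 - 0.71)
= 7.37 * 36.01
= 265.3937
R = 24455.52 / 265.3937
= 92.1481%


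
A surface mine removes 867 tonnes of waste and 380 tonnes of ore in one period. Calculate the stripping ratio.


Stripping ratio = waste tonnage / ore tonnage
= 867 / 380
= 2.2816

2.2816


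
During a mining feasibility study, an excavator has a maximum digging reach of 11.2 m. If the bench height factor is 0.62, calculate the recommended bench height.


Bench height = reach * factor
= 11.2 * 0.62
= 6.944 m

6.944 m


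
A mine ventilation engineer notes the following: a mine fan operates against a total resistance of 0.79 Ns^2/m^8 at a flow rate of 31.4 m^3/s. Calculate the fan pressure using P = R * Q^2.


778.9084 Pa

Compute Q^2:
Q^2 = 31.4^2 = 985.96
Compute pressure:
P = R * Q^2 = 0.79 * 985.96
= 778.9084 Pa


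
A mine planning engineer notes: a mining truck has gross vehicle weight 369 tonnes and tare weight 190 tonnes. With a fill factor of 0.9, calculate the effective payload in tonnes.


161.1 tonnes

Maximum payload = gross - tare
= 369 - 190 = 179 tonnes
Effective payload = max payload * fill factor
= 179 * 0.9
= 161.1 tonnes


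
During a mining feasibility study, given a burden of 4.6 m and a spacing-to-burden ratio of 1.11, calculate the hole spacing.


5.106 m

Spacing = burden * ratio
= 4.6 * 1.11
= 5.106 m


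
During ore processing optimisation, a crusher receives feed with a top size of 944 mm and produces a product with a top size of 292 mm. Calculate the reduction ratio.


Reduction ratio = feed size / product size
= 944 / 292
= 3.2329

3.2329


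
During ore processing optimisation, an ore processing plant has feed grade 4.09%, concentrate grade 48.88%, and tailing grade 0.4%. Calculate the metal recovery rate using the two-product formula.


Using the two-product formula:
R = 100 * c * (f - t) / (f * (c - t))
Numerator = 100 * 48.88 * (4.09 - 0.4)
= 100 * 48.88 * 3.69
= 18036.72
Denominator = 4.09 * (48.88 - 0.4)
= 4.09 * 48.48
= 198.2832
R = 18036.72 / 198.2832
= 90.9644%

90.9644%


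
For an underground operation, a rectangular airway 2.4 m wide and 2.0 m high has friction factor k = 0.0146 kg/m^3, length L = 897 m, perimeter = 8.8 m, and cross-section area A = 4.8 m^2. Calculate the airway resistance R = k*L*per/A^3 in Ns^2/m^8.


Compute the numerator:
k * L * per = 0.0146 * 897 * 8.8
= 115.24656
Compute the denominator:
A^3 = 4.8^3 = 110.592
Resistance:
R = 115.24656 / 110.592
= 1.0421 Ns^2/m^8

1.0421 Ns^2/m^8


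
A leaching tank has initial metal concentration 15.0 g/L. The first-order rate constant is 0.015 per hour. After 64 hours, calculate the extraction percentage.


Compute the exponent:
-k * t = -0.015 * 64 = -0.96
Remaining concentration:
C = 15.0 * exp(-0.96)
= 15.0 * 0.382892886
= 5.74339329 g/L
Extracted = 15.0 - 5.74339329 = 9.25660671 g/L
Extraction % = 9.25660671 / 15.0 * 100
= 61.7107%

61.7107%


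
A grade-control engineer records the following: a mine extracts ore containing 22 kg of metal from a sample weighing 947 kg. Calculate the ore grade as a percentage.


Ore grade = (metal mass / ore mass) * 100
= (22 / 947) * 100
= 0.0232312566 * 100
= 2.3231%

2.3231%


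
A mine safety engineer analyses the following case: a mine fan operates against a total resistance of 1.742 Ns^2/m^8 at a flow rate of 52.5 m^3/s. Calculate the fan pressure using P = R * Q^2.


4801.3875 Pa

Compute Q^2:
Q^2 = 52.5^2 = 2756.25
Compute pressure:
P = R * Q^2 = 1.742 * 2756.25
= 4801.3875 Pa


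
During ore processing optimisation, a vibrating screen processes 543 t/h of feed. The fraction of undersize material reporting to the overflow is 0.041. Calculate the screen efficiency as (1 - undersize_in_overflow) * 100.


Screen efficiency = (1 - fraction of undersize in overflow) * 100
= (1 - 0.041) * 100
= 0.959 * 100
= 95.9%

95.9%


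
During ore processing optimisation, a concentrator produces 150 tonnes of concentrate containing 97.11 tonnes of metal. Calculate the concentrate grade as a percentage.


64.74%

Grade = (metal in concentrate / concentrate mass) * 100
= (97.11 / 150) * 100
= 0.6474 * 100
= 64.74%


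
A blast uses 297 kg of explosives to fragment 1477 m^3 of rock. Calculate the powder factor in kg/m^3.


Powder factor = explosive mass / rock volume
= 297 / 1477
= 0.2011 kg/m^3

0.2011 kg/m^3


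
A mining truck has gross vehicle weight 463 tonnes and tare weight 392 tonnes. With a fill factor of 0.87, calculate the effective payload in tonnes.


61.77 tonnes

Maximum payload = gross - tare
= 463 - 392 = 71 tonnes
Effective payload = max payload * fill factor
= 71 * 0.87
= 61.77 tonnes


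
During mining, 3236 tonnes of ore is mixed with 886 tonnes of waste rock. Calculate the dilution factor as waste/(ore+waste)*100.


Total material = ore + waste
= 3236 + 886 = 4122 tonnes
Dilution = waste / total * 100
= 886 / 4122 * 100
= 0.2149442018 * 100
= 21.4944%

21.4944%


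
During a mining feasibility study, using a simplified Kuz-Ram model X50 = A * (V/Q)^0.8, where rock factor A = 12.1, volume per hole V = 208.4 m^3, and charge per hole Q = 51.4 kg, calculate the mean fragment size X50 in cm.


37.0794 cm

Compute V/Q:
V/Q = 208.4 / 51.4 = 4.054474708
Raise to the power 0.8:
(V/Q)^0.8 = 4.054474708^0.8 = 3.064415684
Multiply by A:
X50 = 12.1 * 3.064415684
= 37.0794 cm


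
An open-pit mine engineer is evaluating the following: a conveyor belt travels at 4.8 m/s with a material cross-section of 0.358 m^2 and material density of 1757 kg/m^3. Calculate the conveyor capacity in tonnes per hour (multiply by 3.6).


Volumetric flow = speed * area
= 4.8 * 0.358 = 1.7184 m^3/s
Mass flow = volumetric * density
= 1.7184 * 1757 = 3019.2288 kg/s
Convert to t/h: multiply by 3.6
Capacity = 3019.2288 * 3.6
= 10869.2237 t/h

10869.2237 t/h


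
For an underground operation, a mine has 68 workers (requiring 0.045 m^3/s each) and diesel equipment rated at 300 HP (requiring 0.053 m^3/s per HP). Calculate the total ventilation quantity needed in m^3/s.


18.96 m^3/s

Airflow for workers:
Q_people = 68 * 0.045 = 3.06 m^3/s
Airflow for diesel equipment:
Q_diesel = 300 * 0.053 = 15.9 m^3/s
Total ventilation:
Q_total = 3.06 + 15.9
= 18.96 m^3/s


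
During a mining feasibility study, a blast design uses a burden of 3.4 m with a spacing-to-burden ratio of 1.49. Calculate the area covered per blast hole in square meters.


17.2244 m^2

First, find the spacing:
Spacing = burden * ratio = 3.4 * 1.49
= 5.066 m
Then, calculate the area:
Area = burden * spacing = 3.4 * 5.066
= 17.2244 m^2


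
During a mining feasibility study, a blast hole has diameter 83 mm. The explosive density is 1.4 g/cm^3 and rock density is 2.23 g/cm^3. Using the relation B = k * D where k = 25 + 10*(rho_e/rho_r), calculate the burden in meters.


First, compute k:
rho_e / rho_r = 1.4 / 2.23 = 0.6278026906
k = 25 + 10 * 0.6278026906 = 31.27802691
Then, compute burden:
B = k * D / 1000 = 31.27802691 * 83 / 1000
= 2596.076233 / 1000
= 2.5961 m

2.5961 m


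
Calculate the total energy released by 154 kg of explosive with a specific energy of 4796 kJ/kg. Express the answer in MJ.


Energy = mass * specific_energy / 1000
= 154 * 4796 / 1000
= 738584 / 1000
= 738.584 MJ

738.584 MJ


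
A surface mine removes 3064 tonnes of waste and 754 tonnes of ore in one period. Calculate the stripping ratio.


Stripping ratio = waste tonnage / ore tonnage
= 3064 / 754
= 4.0637

4.0637


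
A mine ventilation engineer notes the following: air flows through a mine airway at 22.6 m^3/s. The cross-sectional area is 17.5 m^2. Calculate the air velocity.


Velocity = flow rate / cross-sectional area
= 22.6 / 17.5
= 1.2914 m/s

1.2914 m/s


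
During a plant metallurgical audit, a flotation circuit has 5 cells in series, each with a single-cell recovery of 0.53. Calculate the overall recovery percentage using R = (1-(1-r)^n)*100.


97.7065%

Complement of single-cell recovery:
1 - r = 1 - 0.53 = 0.47
Raise to power n:
(1 - r)^5 = 0.47^5 = 0.0229345007
Overall recovery:
R = (1 - 0.0229345007) * 100
= 97.7065%


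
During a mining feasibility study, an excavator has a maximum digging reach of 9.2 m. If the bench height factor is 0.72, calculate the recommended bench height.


Bench height = reach * factor
= 9.2 * 0.72
= 6.624 m

6.624 m


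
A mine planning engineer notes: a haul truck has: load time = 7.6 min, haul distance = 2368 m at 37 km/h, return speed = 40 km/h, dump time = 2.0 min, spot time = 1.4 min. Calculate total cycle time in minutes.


18.392 min

Convert haul speed to m/min: 37 * 1000/60 = 616.6666667 m/min
Haul time = 2368 / 616.6666667 = 3.84 min
Convert return speed to m/min: 40 * 1000/60 = 666.6666667 m/min
Return time = 2368 / 666.6666667 = 3.552 min
Total cycle time:
= 7.6 + 3.84 + 2.0 + 3.552 + 1.4
= 18.392 min


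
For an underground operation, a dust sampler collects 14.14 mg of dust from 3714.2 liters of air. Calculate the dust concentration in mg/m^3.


Convert liters to m^3: 1 m^3 = 1000 L
Concentration = mass / volume * 1000
= 14.14 / 3714.2 * 1000
= 0.003807010931 * 1000
= 3.807 mg/m^3

3.807 mg/m^3


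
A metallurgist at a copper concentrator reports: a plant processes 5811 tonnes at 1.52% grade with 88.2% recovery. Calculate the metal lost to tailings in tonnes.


10.4226 tonnes

Total metal in feed:
= 5811 * 1.52 / 100 = 88.3272 tonnes
Metal recovered:
= 88.3272 * 88.2 / 100 = 77.9045904 tonnes
Metal lost to tailings:
= 88.3272 - 77.9045904
= 10.4226 tonnes


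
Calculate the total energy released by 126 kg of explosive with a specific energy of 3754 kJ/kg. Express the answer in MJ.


Energy = mass * specific_energy / 1000
= 126 * 3754 / 1000
= 473004 / 1000
= 473.004 MJ

473.004 MJ


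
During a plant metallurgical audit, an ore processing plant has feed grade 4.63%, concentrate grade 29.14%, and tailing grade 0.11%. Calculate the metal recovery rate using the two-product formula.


97.9941%

Using the two-product formula:
R = 100 * c * (f - t) / (f * (c - t))
Numerator = 100 * 29.14 * (4.63 - 0.11)
= 100 * 29.14 * 4.52
= 13171.28
Denominator = 4.63 * (29.14 - 0.11)
= 4.63 * 29.03
= 134.4089
R = 13171.28 / 134.4089
= 97.9941%


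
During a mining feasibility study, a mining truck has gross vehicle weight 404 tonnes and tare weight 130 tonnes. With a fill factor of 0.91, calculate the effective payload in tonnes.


249.34 tonnes

Maximum payload = gross - tare
= 404 - 130 = 274 tonnes
Effective payload = max payload * fill factor
= 274 * 0.91
= 249.34 tonnes


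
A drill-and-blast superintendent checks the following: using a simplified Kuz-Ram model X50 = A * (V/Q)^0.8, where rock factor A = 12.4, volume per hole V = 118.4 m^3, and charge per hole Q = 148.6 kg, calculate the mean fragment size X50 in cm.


Compute V/Q:
V/Q = 118.4 / 148.6 = 0.796769852
Raise to the power 0.8:
(V/Q)^0.8 = 0.796769852^0.8 = 0.8338084929
Multiply by A:
X50 = 12.4 * 0.8338084929
= 10.3392 cm

10.3392 cm


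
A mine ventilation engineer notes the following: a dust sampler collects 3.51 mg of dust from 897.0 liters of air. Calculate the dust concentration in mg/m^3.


3.913 mg/m^3

Convert liters to m^3: 1 m^3 = 1000 L
Concentration = mass / volume * 1000
= 3.51 / 897.0 * 1000
= 0.003913043478 * 1000
= 3.913 mg/m^3


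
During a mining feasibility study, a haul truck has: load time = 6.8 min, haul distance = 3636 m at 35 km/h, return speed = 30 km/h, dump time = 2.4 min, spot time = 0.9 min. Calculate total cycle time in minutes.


Convert haul speed to m/min: 35 * 1000/60 = 583.3333333 m/min
Haul time = 3636 / 583.3333333 = 6.233142857 min
Convert return speed to m/min: 30 * 1000/60 = 500 m/min
Return time = 3636 / 500 = 7.272 min
Total cycle time:
= 6.8 + 6.233142857 + 2.4 + 7.272 + 0.9
= 23.6051 min

23.6051 min


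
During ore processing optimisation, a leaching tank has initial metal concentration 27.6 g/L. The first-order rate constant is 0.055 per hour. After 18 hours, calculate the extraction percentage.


62.8423%

Compute the exponent:
-k * t = -0.055 * 18 = -0.99
Remaining concentration:
C = 27.6 * exp(-0.99)
= 27.6 * 0.371576691
= 10.25551667 g/L
Extracted = 27.6 - 10.25551667 = 17.34448333 g/L
Extraction % = 17.34448333 / 27.6 * 100
= 62.8423%


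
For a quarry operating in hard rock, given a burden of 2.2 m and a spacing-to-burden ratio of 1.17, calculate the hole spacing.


2.574 m

Spacing = burden * ratio
= 2.2 * 1.17
= 2.574 m


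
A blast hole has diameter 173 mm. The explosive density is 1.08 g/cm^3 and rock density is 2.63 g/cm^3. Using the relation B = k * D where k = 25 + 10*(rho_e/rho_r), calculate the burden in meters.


First, compute k:
rho_e / rho_r = 1.08 / 2.63 = 0.4106463878
k = 25 + 10 * 0.4106463878 = 29.10646388
Then, compute burden:
B = k * D / 1000 = 29.10646388 * 173 / 1000
= 5035.418251 / 1000
= 5.0354 m

5.0354 m
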